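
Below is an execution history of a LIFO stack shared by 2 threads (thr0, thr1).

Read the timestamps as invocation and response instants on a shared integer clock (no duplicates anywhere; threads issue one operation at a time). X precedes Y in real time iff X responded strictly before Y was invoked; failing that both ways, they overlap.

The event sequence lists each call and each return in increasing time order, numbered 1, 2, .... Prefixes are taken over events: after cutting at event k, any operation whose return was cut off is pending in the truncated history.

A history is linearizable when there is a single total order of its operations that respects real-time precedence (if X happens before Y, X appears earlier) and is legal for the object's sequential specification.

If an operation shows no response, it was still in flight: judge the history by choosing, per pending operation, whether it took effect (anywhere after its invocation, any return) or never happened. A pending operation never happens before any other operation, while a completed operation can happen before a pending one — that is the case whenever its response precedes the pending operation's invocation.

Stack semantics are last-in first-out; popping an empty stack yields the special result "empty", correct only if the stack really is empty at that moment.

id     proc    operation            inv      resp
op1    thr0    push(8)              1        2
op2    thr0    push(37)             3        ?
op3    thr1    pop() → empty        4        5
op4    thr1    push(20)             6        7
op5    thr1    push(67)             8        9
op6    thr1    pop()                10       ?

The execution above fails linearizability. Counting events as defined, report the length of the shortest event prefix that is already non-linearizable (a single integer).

5

events 1..4 are linearizable; a witness order is op1:
1. op1 push(8), leaving stack <8>
once event 5 joins (op3's response, time 5), exhaustive search finds no witness
completion choices over the 1 pending operation (op2) were checked; none helps
one such order, op1, op3 (pending dropped), breaks at step 2 where op3 pop() → empty is illegal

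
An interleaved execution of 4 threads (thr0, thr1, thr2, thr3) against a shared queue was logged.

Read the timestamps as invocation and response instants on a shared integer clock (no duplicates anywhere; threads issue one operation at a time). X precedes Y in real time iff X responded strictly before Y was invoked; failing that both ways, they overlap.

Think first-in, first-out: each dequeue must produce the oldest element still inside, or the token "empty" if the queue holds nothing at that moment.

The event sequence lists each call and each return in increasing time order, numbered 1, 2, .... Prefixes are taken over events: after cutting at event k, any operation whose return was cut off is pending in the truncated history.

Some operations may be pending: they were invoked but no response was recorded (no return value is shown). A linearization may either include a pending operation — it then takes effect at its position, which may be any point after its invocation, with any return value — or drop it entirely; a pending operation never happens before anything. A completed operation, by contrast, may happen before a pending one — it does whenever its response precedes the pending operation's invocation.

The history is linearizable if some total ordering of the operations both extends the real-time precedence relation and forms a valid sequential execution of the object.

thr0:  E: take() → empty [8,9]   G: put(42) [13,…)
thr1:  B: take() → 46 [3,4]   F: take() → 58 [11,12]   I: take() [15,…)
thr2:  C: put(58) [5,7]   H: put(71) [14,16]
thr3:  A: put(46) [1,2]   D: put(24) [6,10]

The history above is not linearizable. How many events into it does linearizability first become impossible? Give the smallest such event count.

events 1..8 are linearizable; a witness order is A, B, C:
step 1: A put(46) — queue <46>
step 2: B take() → 46 — queue <>
step 3: C put(58) — queue <58>
adding event 9 (E responds at 9) leaves no legal real-time order
no completion choice of the 1 pending operation (D) rescues it — every subset was tried
one such order, A, B, C, E (pending dropped), breaks at step 4 where E take() → empty is illegal

9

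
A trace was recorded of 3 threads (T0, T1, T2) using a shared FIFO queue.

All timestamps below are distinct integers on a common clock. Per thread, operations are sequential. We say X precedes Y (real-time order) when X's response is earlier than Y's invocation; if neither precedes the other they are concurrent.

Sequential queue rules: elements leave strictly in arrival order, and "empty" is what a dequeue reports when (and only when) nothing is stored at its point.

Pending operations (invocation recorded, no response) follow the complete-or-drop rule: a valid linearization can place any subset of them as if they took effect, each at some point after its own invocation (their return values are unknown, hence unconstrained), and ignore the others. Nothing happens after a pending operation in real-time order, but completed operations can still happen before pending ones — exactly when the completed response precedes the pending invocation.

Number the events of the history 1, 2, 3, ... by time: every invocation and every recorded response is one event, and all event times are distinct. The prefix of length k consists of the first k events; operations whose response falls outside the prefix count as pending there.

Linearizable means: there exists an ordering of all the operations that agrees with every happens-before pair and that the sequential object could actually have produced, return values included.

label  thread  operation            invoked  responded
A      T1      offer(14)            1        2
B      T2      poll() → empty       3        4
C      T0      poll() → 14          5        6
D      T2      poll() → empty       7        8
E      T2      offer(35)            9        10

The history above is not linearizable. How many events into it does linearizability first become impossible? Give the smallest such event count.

4

events 1..3 are linearizable, e.g. via A:
1. A offer(14), leaving queue <14>
once event 4 joins (B's response, time 4), exhaustive search finds no witness
e.g. A, B: illegal at step 2, since B poll() → empty cannot apply there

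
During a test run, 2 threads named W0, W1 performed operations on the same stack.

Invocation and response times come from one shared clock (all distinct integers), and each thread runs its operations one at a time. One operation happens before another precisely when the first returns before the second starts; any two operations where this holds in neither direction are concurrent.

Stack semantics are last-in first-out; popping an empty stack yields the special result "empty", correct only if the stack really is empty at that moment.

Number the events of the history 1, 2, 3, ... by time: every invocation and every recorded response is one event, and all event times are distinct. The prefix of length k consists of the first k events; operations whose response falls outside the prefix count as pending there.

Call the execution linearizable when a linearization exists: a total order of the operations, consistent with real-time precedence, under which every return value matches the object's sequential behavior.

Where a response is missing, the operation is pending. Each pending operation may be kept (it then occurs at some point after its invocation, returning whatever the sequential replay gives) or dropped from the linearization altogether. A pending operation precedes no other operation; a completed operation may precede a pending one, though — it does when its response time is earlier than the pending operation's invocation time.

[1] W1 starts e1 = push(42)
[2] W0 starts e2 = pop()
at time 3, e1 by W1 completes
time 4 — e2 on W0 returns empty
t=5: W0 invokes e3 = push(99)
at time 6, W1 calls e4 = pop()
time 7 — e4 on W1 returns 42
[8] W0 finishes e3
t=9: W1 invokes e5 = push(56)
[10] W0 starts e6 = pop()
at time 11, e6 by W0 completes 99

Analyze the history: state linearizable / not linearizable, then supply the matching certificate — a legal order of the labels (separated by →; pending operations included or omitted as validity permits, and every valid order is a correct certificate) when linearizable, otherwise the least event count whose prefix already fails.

linearizable — witness: e2 → e1 → e4 → e3 → e6

step 1: e2 pop() → empty — stack <>
step 2: e1 push(42) — stack <42>
step 3: e4 pop() → 42 — stack <>
step 4: e3 push(99) — stack <99>
step 5: e6 pop() → 99 — stack <>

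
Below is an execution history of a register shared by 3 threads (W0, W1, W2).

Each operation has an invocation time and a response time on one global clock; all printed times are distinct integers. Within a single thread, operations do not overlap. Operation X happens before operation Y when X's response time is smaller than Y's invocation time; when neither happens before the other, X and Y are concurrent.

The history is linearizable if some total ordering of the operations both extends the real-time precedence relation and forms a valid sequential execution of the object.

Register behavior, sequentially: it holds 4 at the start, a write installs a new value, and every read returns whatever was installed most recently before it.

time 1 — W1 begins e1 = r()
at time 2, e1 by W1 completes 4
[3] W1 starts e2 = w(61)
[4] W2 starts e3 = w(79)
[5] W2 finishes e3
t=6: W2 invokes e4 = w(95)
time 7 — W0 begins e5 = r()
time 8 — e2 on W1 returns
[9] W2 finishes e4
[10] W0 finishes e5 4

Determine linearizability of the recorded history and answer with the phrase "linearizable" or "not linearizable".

not linearizable

events 1..9 are fine; event 10 — the response of e5 at time 10 — makes the prefix non-linearizable
the 5 completed operations admit 8 real-time orders; each fails the register replay
sample order e1, e2, e3, e4, e5 stalls at step 5 — e5 r() → 4 has no legal effect
sample order e1, e2, e3, e5, e4 stalls at step 4 — e5 r() → 4 has no legal effect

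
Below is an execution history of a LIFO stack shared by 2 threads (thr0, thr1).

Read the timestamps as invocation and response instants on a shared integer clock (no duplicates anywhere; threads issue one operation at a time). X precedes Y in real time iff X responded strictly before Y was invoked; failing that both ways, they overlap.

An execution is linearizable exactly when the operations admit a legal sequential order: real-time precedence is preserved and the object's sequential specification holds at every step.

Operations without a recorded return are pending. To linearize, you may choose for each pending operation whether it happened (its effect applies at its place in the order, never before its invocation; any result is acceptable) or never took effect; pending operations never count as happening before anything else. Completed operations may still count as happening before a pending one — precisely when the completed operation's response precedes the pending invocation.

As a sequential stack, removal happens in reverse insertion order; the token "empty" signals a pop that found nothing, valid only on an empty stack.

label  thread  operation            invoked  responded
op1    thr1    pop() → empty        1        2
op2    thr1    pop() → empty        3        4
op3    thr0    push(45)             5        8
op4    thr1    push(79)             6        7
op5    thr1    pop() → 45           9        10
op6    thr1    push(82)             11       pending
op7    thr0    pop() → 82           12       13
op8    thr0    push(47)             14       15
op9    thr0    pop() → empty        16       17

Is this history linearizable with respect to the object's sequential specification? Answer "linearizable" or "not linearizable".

not linearizable

through event 16 a valid linearization exists; event 17 (op9 responding at time 17) ends that
checked exhaustively: 2 real-time-consistent orders of 8 completed operations, zero legal LIFO stack replays
including or dropping the 1 pending operation (op6) in any combination fails
e.g. op1, op2, op3, op4, op5, op7, op8, op9 (pending dropped): illegal at step 5, since op5 pop() → 45 cannot apply there
e.g. op1, op2, op4, op3, op5, op7, op8, op9 (pending dropped): illegal at step 6, since op7 pop() → 82 cannot apply there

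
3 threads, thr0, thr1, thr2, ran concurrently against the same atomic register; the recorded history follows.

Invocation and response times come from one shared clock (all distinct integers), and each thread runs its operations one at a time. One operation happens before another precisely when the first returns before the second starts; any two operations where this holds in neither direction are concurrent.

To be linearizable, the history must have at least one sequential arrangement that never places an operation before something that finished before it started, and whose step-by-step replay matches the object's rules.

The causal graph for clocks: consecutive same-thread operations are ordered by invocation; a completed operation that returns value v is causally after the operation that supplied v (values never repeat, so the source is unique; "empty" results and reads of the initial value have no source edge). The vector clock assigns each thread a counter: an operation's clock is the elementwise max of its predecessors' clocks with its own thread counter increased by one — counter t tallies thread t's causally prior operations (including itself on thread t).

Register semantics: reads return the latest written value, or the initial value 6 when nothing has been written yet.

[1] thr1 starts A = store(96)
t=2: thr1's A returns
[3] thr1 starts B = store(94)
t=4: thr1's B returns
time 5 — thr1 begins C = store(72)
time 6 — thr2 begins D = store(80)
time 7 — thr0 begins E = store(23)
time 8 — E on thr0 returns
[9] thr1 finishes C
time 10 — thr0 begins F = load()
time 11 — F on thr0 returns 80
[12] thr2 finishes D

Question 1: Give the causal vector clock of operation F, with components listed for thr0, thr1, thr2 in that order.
D (invocation 6): nothing precedes it; thr2's component alone gives (0, 0, 1)
A (invocation 1): nothing precedes it; thr1's component alone gives (0, 1, 0)
E (invocation 7): nothing precedes it; thr0's component alone gives (1, 0, 0)
from VC(A)=(0, 1, 0), B (invoked 3) maxes components and bumps thr1 → (0, 2, 0)
from VC(B)=(0, 2, 0), C (invoked 5) maxes components and bumps thr1 → (0, 3, 0)
from VC(D)=(0, 0, 1), VC(E)=(1, 0, 0), F (invoked 10) maxes components and bumps thr0 → (2, 0, 1)
target: VC(F) = (2, 0, 1)

(2, 0, 1)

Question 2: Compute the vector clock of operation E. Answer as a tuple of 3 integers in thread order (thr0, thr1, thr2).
no predecessors for D (invoked 6): thr2 increments from zero → (0, 0, 1)
no predecessors for A (invoked 1): thr1 increments from zero → (0, 1, 0)
no predecessors for E (invoked 7): thr0 increments from zero → (1, 0, 0)
VC(B, invoked at 3): max of VC(A)=(0, 1, 0), then +1 on thread thr1 → (0, 2, 0)
VC(C, invoked at 5): max of VC(B)=(0, 2, 0), then +1 on thread thr1 → (0, 3, 0)
VC(F, invoked at 10): max of VC(D)=(0, 0, 1), VC(E)=(1, 0, 0), then +1 on thread thr0 → (2, 0, 1)
target: VC(E) = (1, 0, 0)

(1, 0, 0)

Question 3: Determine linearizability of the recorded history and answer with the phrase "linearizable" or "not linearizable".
one valid linearization: A, B, C, E, D, F
after step 1 (A store(96)): value 96
after step 2 (B store(94)): value 94
after step 3 (C store(72)): value 72
after step 4 (E store(23)): value 23
after step 5 (D store(80)): value 80
after step 6 (F load() → 80): value 80

linearizable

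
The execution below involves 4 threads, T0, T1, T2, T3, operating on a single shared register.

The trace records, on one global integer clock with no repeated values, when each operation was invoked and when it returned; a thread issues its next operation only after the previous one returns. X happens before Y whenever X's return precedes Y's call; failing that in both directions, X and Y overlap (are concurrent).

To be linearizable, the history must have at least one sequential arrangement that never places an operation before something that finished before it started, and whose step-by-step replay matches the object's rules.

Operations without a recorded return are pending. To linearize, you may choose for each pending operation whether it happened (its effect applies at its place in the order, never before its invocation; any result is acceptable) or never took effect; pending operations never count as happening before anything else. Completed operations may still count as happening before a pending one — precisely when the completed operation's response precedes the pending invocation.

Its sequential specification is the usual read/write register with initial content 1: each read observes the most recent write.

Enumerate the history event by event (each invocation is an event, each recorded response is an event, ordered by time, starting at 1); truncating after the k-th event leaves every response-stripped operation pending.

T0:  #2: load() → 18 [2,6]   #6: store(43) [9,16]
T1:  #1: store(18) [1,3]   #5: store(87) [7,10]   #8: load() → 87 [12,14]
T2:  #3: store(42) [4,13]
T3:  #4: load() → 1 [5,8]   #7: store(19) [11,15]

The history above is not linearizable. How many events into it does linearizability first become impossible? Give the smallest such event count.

8

one valid order for events 1..7 is #1, #2:
step 1: #1 store(18) — value 18
step 2: #2 load() → 18 — value 18
at event 8 (#4's time-8 response) nothing linearizes any more
no escape via the 2 pending operations (#3, #5): every completion choice fails
sample order #1, #2, #4 (pending dropped) stalls at step 3 — #4 load() → 1 has no legal effect
sample order #1, #4, #2 (pending dropped) stalls at step 2 — #4 load() → 1 has no legal effect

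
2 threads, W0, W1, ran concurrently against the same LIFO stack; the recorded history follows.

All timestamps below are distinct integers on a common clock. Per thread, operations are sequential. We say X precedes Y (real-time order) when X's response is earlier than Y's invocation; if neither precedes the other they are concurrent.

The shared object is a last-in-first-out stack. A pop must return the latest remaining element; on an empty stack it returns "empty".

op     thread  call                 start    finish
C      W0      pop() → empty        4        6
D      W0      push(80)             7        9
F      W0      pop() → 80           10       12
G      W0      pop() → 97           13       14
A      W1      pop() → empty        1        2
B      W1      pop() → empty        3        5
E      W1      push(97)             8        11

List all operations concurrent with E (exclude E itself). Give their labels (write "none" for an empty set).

D, F

E spans [8,11]: anything still running between times 8 and 11 counts as concurrent
A [1,2]: before
B [3,5]: before
C [4,6]: before
D [7,9]: concurrent
F [10,12]: concurrent
G [13,14]: after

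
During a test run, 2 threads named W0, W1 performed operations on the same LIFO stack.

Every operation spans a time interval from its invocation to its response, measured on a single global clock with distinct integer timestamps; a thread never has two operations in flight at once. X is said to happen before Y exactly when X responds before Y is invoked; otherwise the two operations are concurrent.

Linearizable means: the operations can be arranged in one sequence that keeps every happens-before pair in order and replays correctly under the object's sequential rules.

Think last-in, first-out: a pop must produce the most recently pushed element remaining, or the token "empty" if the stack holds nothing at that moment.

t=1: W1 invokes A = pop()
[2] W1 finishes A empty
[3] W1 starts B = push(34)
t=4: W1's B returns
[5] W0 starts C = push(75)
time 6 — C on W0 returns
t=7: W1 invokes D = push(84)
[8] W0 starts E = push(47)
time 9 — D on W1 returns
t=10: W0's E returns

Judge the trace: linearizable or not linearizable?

linearizable

one valid linearization: A, B, C, D, E
1. A pop() → empty, leaving stack <>
2. B push(34), leaving stack <34>
3. C push(75), leaving stack <34,75>
4. D push(84), leaving stack <34,75,84>
5. E push(47), leaving stack <34,75,84,47>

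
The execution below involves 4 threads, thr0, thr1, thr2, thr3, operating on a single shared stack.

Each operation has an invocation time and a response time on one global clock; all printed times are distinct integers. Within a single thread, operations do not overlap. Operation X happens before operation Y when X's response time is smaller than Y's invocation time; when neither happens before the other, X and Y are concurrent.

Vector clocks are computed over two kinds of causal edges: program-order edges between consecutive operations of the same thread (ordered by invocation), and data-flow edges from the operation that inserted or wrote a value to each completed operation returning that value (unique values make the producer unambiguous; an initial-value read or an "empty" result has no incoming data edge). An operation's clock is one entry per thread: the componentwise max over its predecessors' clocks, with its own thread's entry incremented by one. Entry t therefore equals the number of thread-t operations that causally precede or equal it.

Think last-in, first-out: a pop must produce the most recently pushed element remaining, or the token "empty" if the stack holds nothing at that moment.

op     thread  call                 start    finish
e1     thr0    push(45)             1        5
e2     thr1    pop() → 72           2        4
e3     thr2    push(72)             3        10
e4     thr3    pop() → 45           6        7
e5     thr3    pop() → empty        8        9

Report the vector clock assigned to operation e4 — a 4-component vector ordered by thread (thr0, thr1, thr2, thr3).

(1, 0, 0, 1)

e3 (invocation 3): nothing precedes it; thr2's component alone gives (0, 0, 1, 0)
e1 (invocation 1): nothing precedes it; thr0's component alone gives (1, 0, 0, 0)
from VC(e3)=(0, 0, 1, 0), e2 (invoked 2) maxes components and bumps thr1 → (0, 1, 1, 0)
from VC(e1)=(1, 0, 0, 0), e4 (invoked 6) maxes components and bumps thr3 → (1, 0, 0, 1)
from VC(e4)=(1, 0, 0, 1), e5 (invoked 8) maxes components and bumps thr3 → (1, 0, 0, 2)
target: VC(e4) = (1, 0, 0, 1)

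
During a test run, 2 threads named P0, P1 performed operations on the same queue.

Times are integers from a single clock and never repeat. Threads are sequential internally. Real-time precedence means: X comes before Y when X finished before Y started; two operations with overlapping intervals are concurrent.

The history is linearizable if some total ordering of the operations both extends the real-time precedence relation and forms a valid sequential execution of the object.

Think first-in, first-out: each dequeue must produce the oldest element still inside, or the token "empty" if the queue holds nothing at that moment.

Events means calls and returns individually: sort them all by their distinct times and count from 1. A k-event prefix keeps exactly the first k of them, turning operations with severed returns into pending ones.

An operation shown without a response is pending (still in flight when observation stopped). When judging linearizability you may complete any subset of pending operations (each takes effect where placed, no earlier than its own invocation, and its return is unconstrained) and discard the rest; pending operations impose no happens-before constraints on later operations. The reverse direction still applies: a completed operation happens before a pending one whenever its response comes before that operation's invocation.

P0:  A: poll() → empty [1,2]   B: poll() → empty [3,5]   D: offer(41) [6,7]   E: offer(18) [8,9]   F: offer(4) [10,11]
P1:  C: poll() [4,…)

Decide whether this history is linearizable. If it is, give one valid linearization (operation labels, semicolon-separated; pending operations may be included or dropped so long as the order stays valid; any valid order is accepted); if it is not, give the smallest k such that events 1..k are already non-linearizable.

after step 1 (A poll() → empty): queue <>
after step 2 (B poll() → empty): queue <>
after step 3 (C poll() (pending, included)): queue <>
after step 4 (D offer(41)): queue <41>
after step 5 (E offer(18)): queue <41,18>
after step 6 (F offer(4)): queue <41,18,4>

linearizable — witness: A; B; C; D; E; F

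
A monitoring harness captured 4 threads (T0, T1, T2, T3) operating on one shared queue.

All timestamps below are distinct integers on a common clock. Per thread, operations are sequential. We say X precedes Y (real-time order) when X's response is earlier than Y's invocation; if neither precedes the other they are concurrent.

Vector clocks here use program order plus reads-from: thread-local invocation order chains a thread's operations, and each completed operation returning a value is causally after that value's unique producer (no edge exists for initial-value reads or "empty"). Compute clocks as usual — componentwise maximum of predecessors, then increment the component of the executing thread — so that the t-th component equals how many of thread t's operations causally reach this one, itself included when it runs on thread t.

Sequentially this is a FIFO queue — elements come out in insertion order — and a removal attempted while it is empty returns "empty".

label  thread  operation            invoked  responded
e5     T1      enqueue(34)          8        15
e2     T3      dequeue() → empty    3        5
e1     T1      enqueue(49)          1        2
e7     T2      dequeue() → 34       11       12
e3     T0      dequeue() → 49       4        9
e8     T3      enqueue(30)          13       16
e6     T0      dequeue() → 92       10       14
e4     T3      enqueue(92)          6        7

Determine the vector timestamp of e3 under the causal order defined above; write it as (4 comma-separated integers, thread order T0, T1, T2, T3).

(1, 1, 0, 0)

VC(e2, invoked at 3): no causal predecessors; +1 on T3 → (0, 0, 0, 1)
VC(e1, invoked at 1): no causal predecessors; +1 on T1 → (0, 1, 0, 0)
e4, invoked 6, takes VC(e2)=(0, 0, 0, 1) under max, adds 1 for T3 → (0, 0, 0, 2)
e5, invoked 8, takes VC(e1)=(0, 1, 0, 0) under max, adds 1 for T1 → (0, 2, 0, 0)
e3, invoked 4, takes VC(e1)=(0, 1, 0, 0) under max, adds 1 for T0 → (1, 1, 0, 0)
e8, invoked 13, takes VC(e4)=(0, 0, 0, 2) under max, adds 1 for T3 → (0, 0, 0, 3)
e7, invoked 11, takes VC(e5)=(0, 2, 0, 0) under max, adds 1 for T2 → (0, 2, 1, 0)
e6, invoked 10, takes VC(e3)=(1, 1, 0, 0), VC(e4)=(0, 0, 0, 2) under max, adds 1 for T0 → (2, 1, 0, 2)
target: VC(e3) = (1, 1, 0, 0)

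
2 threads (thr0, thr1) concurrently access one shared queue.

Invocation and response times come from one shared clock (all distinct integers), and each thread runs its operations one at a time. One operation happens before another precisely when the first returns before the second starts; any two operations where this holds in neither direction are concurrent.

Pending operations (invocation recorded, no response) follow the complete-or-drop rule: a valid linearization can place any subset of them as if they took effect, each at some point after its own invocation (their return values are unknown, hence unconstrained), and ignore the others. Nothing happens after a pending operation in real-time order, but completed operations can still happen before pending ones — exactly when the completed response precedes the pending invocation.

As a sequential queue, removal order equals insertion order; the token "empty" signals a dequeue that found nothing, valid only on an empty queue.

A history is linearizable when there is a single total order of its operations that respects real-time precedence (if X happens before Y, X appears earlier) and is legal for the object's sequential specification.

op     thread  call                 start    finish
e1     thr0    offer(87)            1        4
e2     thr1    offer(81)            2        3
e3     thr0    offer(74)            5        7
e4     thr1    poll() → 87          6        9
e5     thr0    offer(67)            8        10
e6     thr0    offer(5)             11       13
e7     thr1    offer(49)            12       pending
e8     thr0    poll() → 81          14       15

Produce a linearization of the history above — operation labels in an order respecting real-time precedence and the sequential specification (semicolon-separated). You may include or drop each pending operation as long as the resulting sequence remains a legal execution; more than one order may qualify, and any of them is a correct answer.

after step 1 (e1 offer(87)): queue <87>
after step 2 (e2 offer(81)): queue <87,81>
after step 3 (e3 offer(74)): queue <87,81,74>
after step 4 (e4 poll() → 87): queue <81,74>
after step 5 (e5 offer(67)): queue <81,74,67>
after step 6 (e6 offer(5)): queue <81,74,67,5>
after step 7 (e7 offer(49) (pending, included)): queue <81,74,67,5,49>
after step 8 (e8 poll() → 81): queue <74,67,5,49>

e1; e2; e3; e4; e5; e6; e7; e8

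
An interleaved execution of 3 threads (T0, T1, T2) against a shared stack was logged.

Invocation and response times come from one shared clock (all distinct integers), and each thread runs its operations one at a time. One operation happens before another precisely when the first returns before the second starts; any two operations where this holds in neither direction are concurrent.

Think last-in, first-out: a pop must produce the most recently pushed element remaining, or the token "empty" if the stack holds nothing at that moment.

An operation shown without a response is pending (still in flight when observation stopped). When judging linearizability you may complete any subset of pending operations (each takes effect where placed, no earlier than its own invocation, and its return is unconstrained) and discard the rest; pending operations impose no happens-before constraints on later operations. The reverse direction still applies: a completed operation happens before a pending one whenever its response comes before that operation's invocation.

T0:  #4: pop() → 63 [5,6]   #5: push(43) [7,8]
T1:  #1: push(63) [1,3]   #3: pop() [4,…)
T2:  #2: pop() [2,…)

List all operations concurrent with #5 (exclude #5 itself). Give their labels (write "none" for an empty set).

#2, #3

concurrent with #5 ([7,8]): every op whose interval crosses 7..8
#1 [1,3]: before
#2 [2,…): concurrent
#3 [4,…): concurrent
#4 [5,6]: before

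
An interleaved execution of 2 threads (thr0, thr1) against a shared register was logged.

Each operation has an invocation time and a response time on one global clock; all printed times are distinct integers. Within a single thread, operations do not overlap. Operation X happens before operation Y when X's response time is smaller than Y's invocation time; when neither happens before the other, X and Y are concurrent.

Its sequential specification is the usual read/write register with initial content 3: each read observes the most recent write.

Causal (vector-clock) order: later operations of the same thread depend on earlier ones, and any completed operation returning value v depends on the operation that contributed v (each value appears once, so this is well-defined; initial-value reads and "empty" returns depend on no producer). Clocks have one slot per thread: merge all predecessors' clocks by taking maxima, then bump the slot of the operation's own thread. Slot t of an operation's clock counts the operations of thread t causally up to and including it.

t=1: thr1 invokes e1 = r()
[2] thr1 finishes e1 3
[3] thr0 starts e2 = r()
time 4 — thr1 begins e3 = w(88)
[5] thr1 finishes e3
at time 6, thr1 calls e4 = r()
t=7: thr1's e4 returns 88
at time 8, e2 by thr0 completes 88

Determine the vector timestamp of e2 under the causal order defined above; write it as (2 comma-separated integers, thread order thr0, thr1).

root op e1, invoked 1: fresh clock plus thr1's own tick → (0, 1)
e3 (invocation 4): componentwise max over VC(e1)=(0, 1), +1 at thr1, giving (0, 2)
e4 (invocation 6): componentwise max over VC(e3)=(0, 2), +1 at thr1, giving (0, 3)
e2 (invocation 3): componentwise max over VC(e3)=(0, 2), +1 at thr0, giving (1, 2)
target: VC(e2) = (1, 2)

(1, 2)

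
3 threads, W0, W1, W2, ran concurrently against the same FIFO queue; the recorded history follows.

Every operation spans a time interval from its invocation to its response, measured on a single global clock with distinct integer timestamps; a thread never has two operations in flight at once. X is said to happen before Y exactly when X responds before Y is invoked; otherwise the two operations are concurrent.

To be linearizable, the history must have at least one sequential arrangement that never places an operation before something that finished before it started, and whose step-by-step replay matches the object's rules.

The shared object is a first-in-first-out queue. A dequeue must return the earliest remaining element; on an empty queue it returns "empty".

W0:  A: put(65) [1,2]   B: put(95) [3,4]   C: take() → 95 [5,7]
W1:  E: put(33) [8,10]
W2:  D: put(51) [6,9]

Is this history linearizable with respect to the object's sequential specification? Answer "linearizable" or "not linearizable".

not linearizable

through event 6 a valid linearization exists; event 7 (C responding at time 7) ends that
the completed operations (3 total) allow one real-time order; the FIFO queue replay rejects it
completion choices over the 1 pending operation (D) were checked; none helps
one such order, A, B, C (pending dropped), breaks at step 3 where C take() → 95 is illegal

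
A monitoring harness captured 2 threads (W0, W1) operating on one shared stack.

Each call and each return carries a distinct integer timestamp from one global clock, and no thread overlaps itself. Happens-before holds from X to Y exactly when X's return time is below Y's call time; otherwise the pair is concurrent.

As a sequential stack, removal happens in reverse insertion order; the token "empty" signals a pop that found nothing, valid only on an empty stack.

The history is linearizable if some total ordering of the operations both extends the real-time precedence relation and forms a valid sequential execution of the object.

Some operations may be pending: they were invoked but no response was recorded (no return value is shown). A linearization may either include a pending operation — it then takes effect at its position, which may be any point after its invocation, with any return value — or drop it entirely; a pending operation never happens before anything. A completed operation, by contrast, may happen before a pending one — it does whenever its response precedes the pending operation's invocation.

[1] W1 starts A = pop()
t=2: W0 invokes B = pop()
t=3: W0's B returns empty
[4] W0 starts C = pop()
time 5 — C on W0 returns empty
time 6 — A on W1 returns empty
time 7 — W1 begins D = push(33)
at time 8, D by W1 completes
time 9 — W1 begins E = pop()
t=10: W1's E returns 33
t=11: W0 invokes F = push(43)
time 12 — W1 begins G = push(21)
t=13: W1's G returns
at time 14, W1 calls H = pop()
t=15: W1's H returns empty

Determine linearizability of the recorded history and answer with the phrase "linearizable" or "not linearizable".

not linearizable

events 1..14 are fine; event 15 — the response of H at time 15 — makes the prefix non-linearizable
every one of the 3 real-time-consistent orders over 7 completed stack ops fails the sequential spec
no escape via the 1 pending operation (F): every completion choice fails
sample order A, B, C, D, E, G, H (pending dropped) stalls at step 7 — H pop() → empty has no legal effect
sample order B, A, C, D, E, G, H (pending dropped) stalls at step 7 — H pop() → empty has no legal effect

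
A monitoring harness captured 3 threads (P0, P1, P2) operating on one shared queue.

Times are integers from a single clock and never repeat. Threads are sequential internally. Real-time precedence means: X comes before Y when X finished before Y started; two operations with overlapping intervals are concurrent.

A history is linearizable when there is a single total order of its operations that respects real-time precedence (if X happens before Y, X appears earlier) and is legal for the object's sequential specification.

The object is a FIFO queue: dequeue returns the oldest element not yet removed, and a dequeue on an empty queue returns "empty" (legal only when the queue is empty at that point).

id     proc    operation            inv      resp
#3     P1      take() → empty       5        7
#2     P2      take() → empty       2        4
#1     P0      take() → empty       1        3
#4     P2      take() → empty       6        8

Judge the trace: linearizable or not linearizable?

linearizable

a witness: #1, #2, #3, #4
after step 1 (#1 take() → empty): queue <>
after step 2 (#2 take() → empty): queue <>
after step 3 (#3 take() → empty): queue <>
after step 4 (#4 take() → empty): queue <>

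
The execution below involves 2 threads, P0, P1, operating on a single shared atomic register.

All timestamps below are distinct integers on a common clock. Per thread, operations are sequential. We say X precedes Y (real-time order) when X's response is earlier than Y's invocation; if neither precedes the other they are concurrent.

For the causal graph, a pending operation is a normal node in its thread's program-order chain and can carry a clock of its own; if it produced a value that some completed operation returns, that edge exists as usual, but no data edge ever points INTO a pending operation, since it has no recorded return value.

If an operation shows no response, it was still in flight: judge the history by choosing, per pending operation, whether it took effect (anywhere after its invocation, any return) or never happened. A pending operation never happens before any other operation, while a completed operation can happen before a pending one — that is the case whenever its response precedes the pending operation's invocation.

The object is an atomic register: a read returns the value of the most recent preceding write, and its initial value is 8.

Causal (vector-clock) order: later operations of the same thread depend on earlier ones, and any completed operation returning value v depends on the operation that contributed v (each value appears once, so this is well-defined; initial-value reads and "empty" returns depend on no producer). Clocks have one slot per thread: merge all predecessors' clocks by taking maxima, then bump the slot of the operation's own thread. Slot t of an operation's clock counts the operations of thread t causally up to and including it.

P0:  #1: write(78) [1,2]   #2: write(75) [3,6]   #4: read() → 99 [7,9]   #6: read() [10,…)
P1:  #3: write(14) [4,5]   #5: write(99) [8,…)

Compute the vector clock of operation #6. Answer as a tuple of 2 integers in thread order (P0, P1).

(4, 2)

VC(#3, invoked at 4): no causal predecessors; +1 on P1 → (0, 1)
VC(#1, invoked at 1): no causal predecessors; +1 on P0 → (1, 0)
invoked at 8, #5 merges VC(#3)=(0, 1) and bumps P1's slot → (0, 2)
invoked at 3, #2 merges VC(#1)=(1, 0) and bumps P0's slot → (2, 0)
invoked at 7, #4 merges VC(#2)=(2, 0), VC(#5)=(0, 2) and bumps P0's slot → (3, 2)
invoked at 10, #6 merges VC(#4)=(3, 2) and bumps P0's slot → (4, 2)
target: VC(#6) = (4, 2)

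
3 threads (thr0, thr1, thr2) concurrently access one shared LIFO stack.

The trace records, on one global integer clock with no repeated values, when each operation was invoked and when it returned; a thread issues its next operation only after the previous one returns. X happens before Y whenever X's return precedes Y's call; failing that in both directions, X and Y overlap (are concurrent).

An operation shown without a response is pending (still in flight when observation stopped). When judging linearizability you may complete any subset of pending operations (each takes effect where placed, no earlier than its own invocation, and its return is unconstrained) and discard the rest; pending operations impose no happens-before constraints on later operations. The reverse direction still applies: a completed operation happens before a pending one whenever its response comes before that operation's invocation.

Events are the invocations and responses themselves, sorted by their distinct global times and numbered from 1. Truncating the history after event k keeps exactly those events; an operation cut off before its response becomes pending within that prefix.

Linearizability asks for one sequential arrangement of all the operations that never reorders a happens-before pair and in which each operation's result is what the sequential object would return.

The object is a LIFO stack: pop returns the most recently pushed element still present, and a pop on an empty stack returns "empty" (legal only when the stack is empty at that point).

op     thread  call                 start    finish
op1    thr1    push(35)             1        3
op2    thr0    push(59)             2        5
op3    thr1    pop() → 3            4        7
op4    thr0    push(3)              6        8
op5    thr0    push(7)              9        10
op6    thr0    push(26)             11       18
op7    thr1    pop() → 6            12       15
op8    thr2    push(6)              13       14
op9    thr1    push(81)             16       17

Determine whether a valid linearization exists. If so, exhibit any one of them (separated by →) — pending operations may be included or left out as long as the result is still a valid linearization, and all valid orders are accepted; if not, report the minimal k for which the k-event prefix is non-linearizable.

linearizable — witness: op1 → op2 → op4 → op3 → op5 → op6 → op8 → op7 → op9

step 1: op1 push(35) — stack <35>
step 2: op2 push(59) — stack <35,59>
step 3: op4 push(3) — stack <35,59,3>
step 4: op3 pop() → 3 — stack <35,59>
step 5: op5 push(7) — stack <35,59,7>
step 6: op6 push(26) — stack <35,59,7,26>
step 7: op8 push(6) — stack <35,59,7,26,6>
step 8: op7 pop() → 6 — stack <35,59,7,26>
step 9: op9 push(81) — stack <35,59,7,26,81>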